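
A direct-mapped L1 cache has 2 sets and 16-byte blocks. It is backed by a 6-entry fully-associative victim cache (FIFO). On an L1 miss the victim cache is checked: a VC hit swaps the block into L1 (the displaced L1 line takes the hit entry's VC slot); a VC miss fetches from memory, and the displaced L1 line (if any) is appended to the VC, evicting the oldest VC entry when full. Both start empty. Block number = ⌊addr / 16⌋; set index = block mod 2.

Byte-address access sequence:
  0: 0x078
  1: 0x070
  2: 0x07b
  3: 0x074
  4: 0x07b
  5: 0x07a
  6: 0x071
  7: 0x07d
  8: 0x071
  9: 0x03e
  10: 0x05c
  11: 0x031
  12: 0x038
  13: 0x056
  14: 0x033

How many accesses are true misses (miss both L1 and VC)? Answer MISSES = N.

MISSES = 3

0: 0x78 (blk 7, set 1) → MISS  vc=[]
1: 0x70 (blk 7, set 1) → L1-HIT  vc=[]
2: 0x7b (blk 7, set 1) → L1-HIT  vc=[]
3: 0x74 (blk 7, set 1) → L1-HIT  vc=[]
4: 0x7b (blk 7, set 1) → L1-HIT  vc=[]
5: 0x7a (blk 7, set 1) → L1-HIT  vc=[]
6: 0x71 (blk 7, set 1) → L1-HIT  vc=[]
7: 0x7d (blk 7, set 1) → L1-HIT  vc=[]
8: 0x71 (blk 7, set 1) → L1-HIT  vc=[]
9: 0x3e (blk 3, set 1) → MISS  vc=[7]
10: 0x5c (blk 5, set 1) → MISS  vc=[7, 3]
11: 0x31 (blk 3, set 1) → VC-HIT  vc=[7, 5]
12: 0x38 (blk 3, set 1) → L1-HIT  vc=[7, 5]
13: 0x56 (blk 5, set 1) → VC-HIT  vc=[7, 3]
14: 0x33 (blk 3, set 1) → VC-HIT  vc=[7, 5]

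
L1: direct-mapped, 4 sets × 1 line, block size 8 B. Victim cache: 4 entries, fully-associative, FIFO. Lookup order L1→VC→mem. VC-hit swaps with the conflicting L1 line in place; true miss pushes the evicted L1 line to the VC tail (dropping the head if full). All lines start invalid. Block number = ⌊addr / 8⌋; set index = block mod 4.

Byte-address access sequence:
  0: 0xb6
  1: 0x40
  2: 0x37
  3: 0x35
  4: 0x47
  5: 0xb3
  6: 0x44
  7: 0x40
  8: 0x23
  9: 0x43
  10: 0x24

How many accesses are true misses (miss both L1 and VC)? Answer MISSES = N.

#0 0xb6→b22/s2 MISS; vc=[]
#1 0x40→b8/s0 MISS; vc=[]
#2 0x37→b6/s2 MISS; vc=[22]
#3 0x35→b6/s2 L1-HIT; vc=[22]
#4 0x47→b8/s0 L1-HIT; vc=[22]
#5 0xb3→b22/s2 VC-HIT; vc=[6]
#6 0x44→b8/s0 L1-HIT; vc=[6]
#7 0x40→b8/s0 L1-HIT; vc=[6]
#8 0x23→b4/s0 MISS; vc=[6,8]
#9 0x43→b8/s0 VC-HIT; vc=[6,4]
#10 0x24→b4/s0 VC-HIT; vc=[6,8]

MISSES = 4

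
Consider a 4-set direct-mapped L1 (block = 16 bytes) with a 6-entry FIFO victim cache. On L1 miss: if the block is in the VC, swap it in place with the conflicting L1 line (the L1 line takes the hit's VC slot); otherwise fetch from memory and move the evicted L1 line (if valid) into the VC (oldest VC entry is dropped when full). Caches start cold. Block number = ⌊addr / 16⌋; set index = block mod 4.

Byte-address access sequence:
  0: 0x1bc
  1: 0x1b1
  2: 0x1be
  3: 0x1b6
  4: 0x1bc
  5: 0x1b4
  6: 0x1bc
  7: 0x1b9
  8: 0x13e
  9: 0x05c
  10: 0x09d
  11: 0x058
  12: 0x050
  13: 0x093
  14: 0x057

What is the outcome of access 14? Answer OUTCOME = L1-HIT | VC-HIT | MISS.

OUTCOME = VC-HIT

  [0] addr=0x1bc blk=27 s=3: MISS | VC []
  [1] addr=0x1b1 blk=27 s=3: L1-HIT | VC []
  [2] addr=0x1be blk=27 s=3: L1-HIT | VC []
  [3] addr=0x1b6 blk=27 s=3: L1-HIT | VC []
  [4] addr=0x1bc blk=27 s=3: L1-HIT | VC []
  [5] addr=0x1b4 blk=27 s=3: L1-HIT | VC []
  [6] addr=0x1bc blk=27 s=3: L1-HIT | VC []
  [7] addr=0x1b9 blk=27 s=3: L1-HIT | VC []
  [8] addr=0x13e blk=19 s=3: MISS | VC [27]
  [9] addr=0x5c blk=5 s=1: MISS | VC [27]
  [10] addr=0x9d blk=9 s=1: MISS | VC [27, 5]
  [11] addr=0x58 blk=5 s=1: VC-HIT | VC [27, 9]
  [12] addr=0x50 blk=5 s=1: L1-HIT | VC [27, 9]
  [13] addr=0x93 blk=9 s=1: VC-HIT | VC [27, 5]
  [14] addr=0x57 blk=5 s=1: VC-HIT | VC [27, 9]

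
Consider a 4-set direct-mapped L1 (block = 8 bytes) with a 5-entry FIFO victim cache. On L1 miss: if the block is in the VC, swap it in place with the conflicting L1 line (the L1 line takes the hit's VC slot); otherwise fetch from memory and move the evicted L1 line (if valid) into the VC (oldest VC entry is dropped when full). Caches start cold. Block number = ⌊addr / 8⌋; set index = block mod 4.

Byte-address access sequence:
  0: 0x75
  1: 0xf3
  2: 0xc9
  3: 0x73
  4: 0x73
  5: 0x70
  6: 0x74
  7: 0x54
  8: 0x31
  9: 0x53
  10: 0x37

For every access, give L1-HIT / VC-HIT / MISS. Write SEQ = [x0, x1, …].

SEQ = [MISS, MISS, MISS, VC-HIT, L1-HIT, L1-HIT, L1-HIT, MISS, MISS, VC-HIT, VC-HIT]

0: 0x75 (blk 14, set 2) → MISS  vc=[]
1: 0xf3 (blk 30, set 2) → MISS  vc=[14]
2: 0xc9 (blk 25, set 1) → MISS  vc=[14]
3: 0x73 (blk 14, set 2) → VC-HIT  vc=[30]
4: 0x73 (blk 14, set 2) → L1-HIT  vc=[30]
5: 0x70 (blk 14, set 2) → L1-HIT  vc=[30]
6: 0x74 (blk 14, set 2) → L1-HIT  vc=[30]
7: 0x54 (blk 10, set 2) → MISS  vc=[30, 14]
8: 0x31 (blk 6, set 2) → MISS  vc=[30, 14, 10]
9: 0x53 (blk 10, set 2) → VC-HIT  vc=[30, 14, 6]
10: 0x37 (blk 6, set 2) → VC-HIT  vc=[30, 14, 10]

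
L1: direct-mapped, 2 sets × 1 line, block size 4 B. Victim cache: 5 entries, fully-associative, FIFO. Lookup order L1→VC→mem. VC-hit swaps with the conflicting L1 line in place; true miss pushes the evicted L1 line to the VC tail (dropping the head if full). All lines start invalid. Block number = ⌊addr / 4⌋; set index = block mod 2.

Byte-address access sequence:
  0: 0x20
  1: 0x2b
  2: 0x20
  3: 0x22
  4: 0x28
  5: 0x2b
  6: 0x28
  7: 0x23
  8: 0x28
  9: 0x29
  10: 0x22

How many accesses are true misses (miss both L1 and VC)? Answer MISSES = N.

MISSES = 2

0: 0x20 (blk 8, set 0) → MISS  vc=[]
1: 0x2b (blk 10, set 0) → MISS  vc=[8]
2: 0x20 (blk 8, set 0) → VC-HIT  vc=[10]
3: 0x22 (blk 8, set 0) → L1-HIT  vc=[10]
4: 0x28 (blk 10, set 0) → VC-HIT  vc=[8]
5: 0x2b (blk 10, set 0) → L1-HIT  vc=[8]
6: 0x28 (blk 10, set 0) → L1-HIT  vc=[8]
7: 0x23 (blk 8, set 0) → VC-HIT  vc=[10]
8: 0x28 (blk 10, set 0) → VC-HIT  vc=[8]
9: 0x29 (blk 10, set 0) → L1-HIT  vc=[8]
10: 0x22 (blk 8, set 0) → VC-HIT  vc=[10]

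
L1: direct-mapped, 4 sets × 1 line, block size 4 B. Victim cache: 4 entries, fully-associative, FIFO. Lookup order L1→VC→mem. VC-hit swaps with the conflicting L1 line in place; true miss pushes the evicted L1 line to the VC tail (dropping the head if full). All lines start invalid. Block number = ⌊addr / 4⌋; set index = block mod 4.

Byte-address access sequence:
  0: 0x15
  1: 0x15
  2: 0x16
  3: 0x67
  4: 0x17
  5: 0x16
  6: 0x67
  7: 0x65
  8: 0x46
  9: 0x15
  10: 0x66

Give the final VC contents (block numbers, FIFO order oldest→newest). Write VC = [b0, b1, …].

VC = [17, 5]

0: 0x15 (blk 5, set 1) → MISS  vc=[]
1: 0x15 (blk 5, set 1) → L1-HIT  vc=[]
2: 0x16 (blk 5, set 1) → L1-HIT  vc=[]
3: 0x67 (blk 25, set 1) → MISS  vc=[5]
4: 0x17 (blk 5, set 1) → VC-HIT  vc=[25]
5: 0x16 (blk 5, set 1) → L1-HIT  vc=[25]
6: 0x67 (blk 25, set 1) → VC-HIT  vc=[5]
7: 0x65 (blk 25, set 1) → L1-HIT  vc=[5]
8: 0x46 (blk 17, set 1) → MISS  vc=[5, 25]
9: 0x15 (blk 5, set 1) → VC-HIT  vc=[17, 25]
10: 0x66 (blk 25, set 1) → VC-HIT  vc=[17, 5]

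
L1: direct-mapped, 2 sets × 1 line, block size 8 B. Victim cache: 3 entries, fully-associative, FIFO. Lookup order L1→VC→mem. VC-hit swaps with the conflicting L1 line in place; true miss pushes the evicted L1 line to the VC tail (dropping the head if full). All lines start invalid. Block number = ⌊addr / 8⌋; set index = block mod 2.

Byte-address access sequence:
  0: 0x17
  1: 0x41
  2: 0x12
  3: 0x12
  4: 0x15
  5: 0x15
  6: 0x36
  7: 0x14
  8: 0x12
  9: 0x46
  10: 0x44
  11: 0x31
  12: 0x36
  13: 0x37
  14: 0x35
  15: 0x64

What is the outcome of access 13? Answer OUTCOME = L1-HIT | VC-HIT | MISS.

#0 0x17→b2/s0 MISS; vc=[]
#1 0x41→b8/s0 MISS; vc=[2]
#2 0x12→b2/s0 VC-HIT; vc=[8]
#3 0x12→b2/s0 L1-HIT; vc=[8]
#4 0x15→b2/s0 L1-HIT; vc=[8]
#5 0x15→b2/s0 L1-HIT; vc=[8]
#6 0x36→b6/s0 MISS; vc=[8,2]
#7 0x14→b2/s0 VC-HIT; vc=[8,6]
#8 0x12→b2/s0 L1-HIT; vc=[8,6]
#9 0x46→b8/s0 VC-HIT; vc=[2,6]
#10 0x44→b8/s0 L1-HIT; vc=[2,6]
#11 0x31→b6/s0 VC-HIT; vc=[2,8]
#12 0x36→b6/s0 L1-HIT; vc=[2,8]
#13 0x37→b6/s0 L1-HIT; vc=[2,8]
#14 0x35→b6/s0 L1-HIT; vc=[2,8]
#15 0x64→b12/s0 MISS; vc=[2,8,6]

OUTCOME = L1-HIT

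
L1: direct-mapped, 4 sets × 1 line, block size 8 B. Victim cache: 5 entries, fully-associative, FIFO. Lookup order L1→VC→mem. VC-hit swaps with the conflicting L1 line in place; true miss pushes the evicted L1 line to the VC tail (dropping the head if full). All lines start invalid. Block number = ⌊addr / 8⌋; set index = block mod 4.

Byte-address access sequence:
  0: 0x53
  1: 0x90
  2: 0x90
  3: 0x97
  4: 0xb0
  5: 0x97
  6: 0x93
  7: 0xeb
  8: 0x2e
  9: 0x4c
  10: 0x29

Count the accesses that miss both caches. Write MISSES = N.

  [0] addr=0x53 blk=10 s=2: MISS | VC []
  [1] addr=0x90 blk=18 s=2: MISS | VC [10]
  [2] addr=0x90 blk=18 s=2: L1-HIT | VC [10]
  [3] addr=0x97 blk=18 s=2: L1-HIT | VC [10]
  [4] addr=0xb0 blk=22 s=2: MISS | VC [10, 18]
  [5] addr=0x97 blk=18 s=2: VC-HIT | VC [10, 22]
  [6] addr=0x93 blk=18 s=2: L1-HIT | VC [10, 22]
  [7] addr=0xeb blk=29 s=1: MISS | VC [10, 22]
  [8] addr=0x2e blk=5 s=1: MISS | VC [10, 22, 29]
  [9] addr=0x4c blk=9 s=1: MISS | VC [10, 22, 29, 5]
  [10] addr=0x29 blk=5 s=1: VC-HIT | VC [10, 22, 29, 9]

MISSES = 6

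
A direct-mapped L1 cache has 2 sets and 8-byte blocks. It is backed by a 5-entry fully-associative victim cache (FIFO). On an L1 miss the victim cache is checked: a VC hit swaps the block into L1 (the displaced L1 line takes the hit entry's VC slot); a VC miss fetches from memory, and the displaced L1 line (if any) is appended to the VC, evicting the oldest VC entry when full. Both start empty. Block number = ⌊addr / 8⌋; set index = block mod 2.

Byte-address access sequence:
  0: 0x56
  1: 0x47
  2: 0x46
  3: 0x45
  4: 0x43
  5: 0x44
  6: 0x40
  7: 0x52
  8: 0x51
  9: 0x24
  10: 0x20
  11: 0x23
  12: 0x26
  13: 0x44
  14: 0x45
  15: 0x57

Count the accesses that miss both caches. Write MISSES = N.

MISSES = 3

#0 0x56→b10/s0 MISS; vc=[]
#1 0x47→b8/s0 MISS; vc=[10]
#2 0x46→b8/s0 L1-HIT; vc=[10]
#3 0x45→b8/s0 L1-HIT; vc=[10]
#4 0x43→b8/s0 L1-HIT; vc=[10]
#5 0x44→b8/s0 L1-HIT; vc=[10]
#6 0x40→b8/s0 L1-HIT; vc=[10]
#7 0x52→b10/s0 VC-HIT; vc=[8]
#8 0x51→b10/s0 L1-HIT; vc=[8]
#9 0x24→b4/s0 MISS; vc=[8,10]
#10 0x20→b4/s0 L1-HIT; vc=[8,10]
#11 0x23→b4/s0 L1-HIT; vc=[8,10]
#12 0x26→b4/s0 L1-HIT; vc=[8,10]
#13 0x44→b8/s0 VC-HIT; vc=[4,10]
#14 0x45→b8/s0 L1-HIT; vc=[4,10]
#15 0x57→b10/s0 VC-HIT; vc=[4,8]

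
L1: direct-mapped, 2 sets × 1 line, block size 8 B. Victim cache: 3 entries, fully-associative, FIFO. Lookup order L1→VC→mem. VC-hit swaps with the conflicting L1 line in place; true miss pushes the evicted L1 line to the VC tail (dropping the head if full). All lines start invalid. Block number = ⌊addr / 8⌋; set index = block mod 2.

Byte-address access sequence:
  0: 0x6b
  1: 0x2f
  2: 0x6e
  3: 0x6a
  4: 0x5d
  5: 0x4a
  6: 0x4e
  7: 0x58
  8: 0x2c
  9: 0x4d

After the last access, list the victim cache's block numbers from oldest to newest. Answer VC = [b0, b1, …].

VC = [11, 13, 5]

#0 0x6b→b13/s1 MISS; vc=[]
#1 0x2f→b5/s1 MISS; vc=[13]
#2 0x6e→b13/s1 VC-HIT; vc=[5]
#3 0x6a→b13/s1 L1-HIT; vc=[5]
#4 0x5d→b11/s1 MISS; vc=[5,13]
#5 0x4a→b9/s1 MISS; vc=[5,13,11]
#6 0x4e→b9/s1 L1-HIT; vc=[5,13,11]
#7 0x58→b11/s1 VC-HIT; vc=[5,13,9]
#8 0x2c→b5/s1 VC-HIT; vc=[11,13,9]
#9 0x4d→b9/s1 VC-HIT; vc=[11,13,5]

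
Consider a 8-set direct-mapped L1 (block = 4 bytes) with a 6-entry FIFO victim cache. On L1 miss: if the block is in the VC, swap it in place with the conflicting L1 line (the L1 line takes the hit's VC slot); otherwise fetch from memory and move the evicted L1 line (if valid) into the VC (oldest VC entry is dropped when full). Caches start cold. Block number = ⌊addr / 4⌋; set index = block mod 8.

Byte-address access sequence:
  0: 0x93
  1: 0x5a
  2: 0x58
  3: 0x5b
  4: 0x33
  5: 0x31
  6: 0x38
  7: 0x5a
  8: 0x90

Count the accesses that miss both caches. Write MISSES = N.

#0 0x93→b36/s4 MISS; vc=[]
#1 0x5a→b22/s6 MISS; vc=[]
#2 0x58→b22/s6 L1-HIT; vc=[]
#3 0x5b→b22/s6 L1-HIT; vc=[]
#4 0x33→b12/s4 MISS; vc=[36]
#5 0x31→b12/s4 L1-HIT; vc=[36]
#6 0x38→b14/s6 MISS; vc=[36,22]
#7 0x5a→b22/s6 VC-HIT; vc=[36,14]
#8 0x90→b36/s4 VC-HIT; vc=[12,14]

MISSES = 4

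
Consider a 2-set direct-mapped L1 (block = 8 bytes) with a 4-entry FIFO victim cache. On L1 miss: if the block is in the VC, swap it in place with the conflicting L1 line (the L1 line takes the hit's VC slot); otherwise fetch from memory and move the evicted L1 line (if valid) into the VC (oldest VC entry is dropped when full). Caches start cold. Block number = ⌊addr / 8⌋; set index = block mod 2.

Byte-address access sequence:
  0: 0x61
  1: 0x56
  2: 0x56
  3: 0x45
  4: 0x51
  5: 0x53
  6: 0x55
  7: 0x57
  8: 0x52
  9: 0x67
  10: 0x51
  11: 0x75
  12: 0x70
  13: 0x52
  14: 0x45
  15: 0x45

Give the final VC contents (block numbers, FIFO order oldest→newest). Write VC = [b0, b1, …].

  [0] addr=0x61 blk=12 s=0: MISS | VC []
  [1] addr=0x56 blk=10 s=0: MISS | VC [12]
  [2] addr=0x56 blk=10 s=0: L1-HIT | VC [12]
  [3] addr=0x45 blk=8 s=0: MISS | VC [12, 10]
  [4] addr=0x51 blk=10 s=0: VC-HIT | VC [12, 8]
  [5] addr=0x53 blk=10 s=0: L1-HIT | VC [12, 8]
  [6] addr=0x55 blk=10 s=0: L1-HIT | VC [12, 8]
  [7] addr=0x57 blk=10 s=0: L1-HIT | VC [12, 8]
  [8] addr=0x52 blk=10 s=0: L1-HIT | VC [12, 8]
  [9] addr=0x67 blk=12 s=0: VC-HIT | VC [10, 8]
  [10] addr=0x51 blk=10 s=0: VC-HIT | VC [12, 8]
  [11] addr=0x75 blk=14 s=0: MISS | VC [12, 8, 10]
  [12] addr=0x70 blk=14 s=0: L1-HIT | VC [12, 8, 10]
  [13] addr=0x52 blk=10 s=0: VC-HIT | VC [12, 8, 14]
  [14] addr=0x45 blk=8 s=0: VC-HIT | VC [12, 10, 14]
  [15] addr=0x45 blk=8 s=0: L1-HIT | VC [12, 10, 14]

VC = [12, 10, 14]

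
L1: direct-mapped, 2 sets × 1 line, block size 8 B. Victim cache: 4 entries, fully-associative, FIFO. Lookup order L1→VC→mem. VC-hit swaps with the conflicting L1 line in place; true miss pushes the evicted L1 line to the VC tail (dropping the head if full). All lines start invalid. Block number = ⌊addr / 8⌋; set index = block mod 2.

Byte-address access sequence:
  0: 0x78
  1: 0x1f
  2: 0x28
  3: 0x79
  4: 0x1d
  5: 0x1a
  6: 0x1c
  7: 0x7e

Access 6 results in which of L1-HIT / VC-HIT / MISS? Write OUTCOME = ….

OUTCOME = L1-HIT

#0 0x78→b15/s1 MISS; vc=[]
#1 0x1f→b3/s1 MISS; vc=[15]
#2 0x28→b5/s1 MISS; vc=[15,3]
#3 0x79→b15/s1 VC-HIT; vc=[5,3]
#4 0x1d→b3/s1 VC-HIT; vc=[5,15]
#5 0x1a→b3/s1 L1-HIT; vc=[5,15]
#6 0x1c→b3/s1 L1-HIT; vc=[5,15]
#7 0x7e→b15/s1 VC-HIT; vc=[5,3]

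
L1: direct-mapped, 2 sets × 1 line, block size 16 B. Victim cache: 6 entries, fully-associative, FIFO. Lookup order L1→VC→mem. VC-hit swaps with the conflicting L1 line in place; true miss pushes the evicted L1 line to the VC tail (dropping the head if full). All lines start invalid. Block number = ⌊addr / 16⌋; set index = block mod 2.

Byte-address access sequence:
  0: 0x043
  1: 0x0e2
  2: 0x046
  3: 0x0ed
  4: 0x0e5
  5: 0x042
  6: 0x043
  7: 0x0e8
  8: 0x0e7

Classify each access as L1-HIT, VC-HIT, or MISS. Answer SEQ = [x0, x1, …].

SEQ = [MISS, MISS, VC-HIT, VC-HIT, L1-HIT, VC-HIT, L1-HIT, VC-HIT, L1-HIT]

  [0] addr=0x43 blk=4 s=0: MISS | VC []
  [1] addr=0xe2 blk=14 s=0: MISS | VC [4]
  [2] addr=0x46 blk=4 s=0: VC-HIT | VC [14]
  [3] addr=0xed blk=14 s=0: VC-HIT | VC [4]
  [4] addr=0xe5 blk=14 s=0: L1-HIT | VC [4]
  [5] addr=0x42 blk=4 s=0: VC-HIT | VC [14]
  [6] addr=0x43 blk=4 s=0: L1-HIT | VC [14]
  [7] addr=0xe8 blk=14 s=0: VC-HIT | VC [4]
  [8] addr=0xe7 blk=14 s=0: L1-HIT | VC [4]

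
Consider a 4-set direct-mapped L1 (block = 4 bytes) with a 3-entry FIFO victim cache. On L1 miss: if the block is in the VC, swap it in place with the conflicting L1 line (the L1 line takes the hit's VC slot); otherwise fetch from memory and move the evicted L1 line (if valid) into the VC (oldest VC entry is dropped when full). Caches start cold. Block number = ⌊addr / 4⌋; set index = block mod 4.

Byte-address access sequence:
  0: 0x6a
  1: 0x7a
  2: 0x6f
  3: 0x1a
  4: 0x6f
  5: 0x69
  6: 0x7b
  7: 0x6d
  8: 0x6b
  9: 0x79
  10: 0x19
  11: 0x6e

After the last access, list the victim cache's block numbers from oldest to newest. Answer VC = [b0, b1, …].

VC = [30, 26]

#0 0x6a→b26/s2 MISS; vc=[]
#1 0x7a→b30/s2 MISS; vc=[26]
#2 0x6f→b27/s3 MISS; vc=[26]
#3 0x1a→b6/s2 MISS; vc=[26,30]
#4 0x6f→b27/s3 L1-HIT; vc=[26,30]
#5 0x69→b26/s2 VC-HIT; vc=[6,30]
#6 0x7b→b30/s2 VC-HIT; vc=[6,26]
#7 0x6d→b27/s3 L1-HIT; vc=[6,26]
#8 0x6b→b26/s2 VC-HIT; vc=[6,30]
#9 0x79→b30/s2 VC-HIT; vc=[6,26]
#10 0x19→b6/s2 VC-HIT; vc=[30,26]
#11 0x6e→b27/s3 L1-HIT; vc=[30,26]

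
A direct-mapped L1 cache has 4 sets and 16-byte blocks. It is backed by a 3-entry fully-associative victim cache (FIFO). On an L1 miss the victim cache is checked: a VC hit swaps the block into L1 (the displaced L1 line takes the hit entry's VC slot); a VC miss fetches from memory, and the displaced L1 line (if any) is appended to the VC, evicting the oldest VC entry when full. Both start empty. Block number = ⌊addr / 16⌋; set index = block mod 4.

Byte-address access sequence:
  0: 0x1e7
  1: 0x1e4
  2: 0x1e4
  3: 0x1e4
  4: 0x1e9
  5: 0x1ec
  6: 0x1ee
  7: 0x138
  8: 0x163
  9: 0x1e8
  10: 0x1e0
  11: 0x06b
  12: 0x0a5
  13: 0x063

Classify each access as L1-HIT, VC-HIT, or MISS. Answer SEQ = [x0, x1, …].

SEQ = [MISS, L1-HIT, L1-HIT, L1-HIT, L1-HIT, L1-HIT, L1-HIT, MISS, MISS, VC-HIT, L1-HIT, MISS, MISS, VC-HIT]

  [0] addr=0x1e7 blk=30 s=2: MISS | VC []
  [1] addr=0x1e4 blk=30 s=2: L1-HIT | VC []
  [2] addr=0x1e4 blk=30 s=2: L1-HIT | VC []
  [3] addr=0x1e4 blk=30 s=2: L1-HIT | VC []
  [4] addr=0x1e9 blk=30 s=2: L1-HIT | VC []
  [5] addr=0x1ec blk=30 s=2: L1-HIT | VC []
  [6] addr=0x1ee blk=30 s=2: L1-HIT | VC []
  [7] addr=0x138 blk=19 s=3: MISS | VC []
  [8] addr=0x163 blk=22 s=2: MISS | VC [30]
  [9] addr=0x1e8 blk=30 s=2: VC-HIT | VC [22]
  [10] addr=0x1e0 blk=30 s=2: L1-HIT | VC [22]
  [11] addr=0x6b blk=6 s=2: MISS | VC [22, 30]
  [12] addr=0xa5 blk=10 s=2: MISS | VC [22, 30, 6]
  [13] addr=0x63 blk=6 s=2: VC-HIT | VC [22, 30, 10]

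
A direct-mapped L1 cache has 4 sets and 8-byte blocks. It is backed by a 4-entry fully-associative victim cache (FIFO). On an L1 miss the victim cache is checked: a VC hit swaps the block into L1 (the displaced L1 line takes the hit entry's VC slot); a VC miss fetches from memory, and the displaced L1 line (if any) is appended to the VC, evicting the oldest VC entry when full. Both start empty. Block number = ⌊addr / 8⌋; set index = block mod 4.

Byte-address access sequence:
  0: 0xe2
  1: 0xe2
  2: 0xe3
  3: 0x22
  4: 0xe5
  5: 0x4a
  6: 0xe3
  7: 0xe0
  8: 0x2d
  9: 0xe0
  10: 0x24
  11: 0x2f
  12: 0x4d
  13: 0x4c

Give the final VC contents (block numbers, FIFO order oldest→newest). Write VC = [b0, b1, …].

VC = [28, 5]

0: 0xe2 (blk 28, set 0) → MISS  vc=[]
1: 0xe2 (blk 28, set 0) → L1-HIT  vc=[]
2: 0xe3 (blk 28, set 0) → L1-HIT  vc=[]
3: 0x22 (blk 4, set 0) → MISS  vc=[28]
4: 0xe5 (blk 28, set 0) → VC-HIT  vc=[4]
5: 0x4a (blk 9, set 1) → MISS  vc=[4]
6: 0xe3 (blk 28, set 0) → L1-HIT  vc=[4]
7: 0xe0 (blk 28, set 0) → L1-HIT  vc=[4]
8: 0x2d (blk 5, set 1) → MISS  vc=[4, 9]
9: 0xe0 (blk 28, set 0) → L1-HIT  vc=[4, 9]
10: 0x24 (blk 4, set 0) → VC-HIT  vc=[28, 9]
11: 0x2f (blk 5, set 1) → L1-HIT  vc=[28, 9]
12: 0x4d (blk 9, set 1) → VC-HIT  vc=[28, 5]
13: 0x4c (blk 9, set 1) → L1-HIT  vc=[28, 5]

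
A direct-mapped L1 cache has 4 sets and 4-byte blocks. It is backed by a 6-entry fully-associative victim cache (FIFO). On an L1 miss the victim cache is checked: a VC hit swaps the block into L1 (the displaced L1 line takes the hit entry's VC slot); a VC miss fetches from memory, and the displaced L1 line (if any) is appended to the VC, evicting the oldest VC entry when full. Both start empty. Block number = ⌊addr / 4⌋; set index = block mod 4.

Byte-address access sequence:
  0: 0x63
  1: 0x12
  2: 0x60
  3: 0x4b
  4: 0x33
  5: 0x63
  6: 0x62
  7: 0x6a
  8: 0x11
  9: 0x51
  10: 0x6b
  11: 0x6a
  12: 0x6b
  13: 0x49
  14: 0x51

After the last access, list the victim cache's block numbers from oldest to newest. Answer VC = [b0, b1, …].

VC = [24, 12, 26, 4]

0: 0x63 (blk 24, set 0) → MISS  vc=[]
1: 0x12 (blk 4, set 0) → MISS  vc=[24]
2: 0x60 (blk 24, set 0) → VC-HIT  vc=[4]
3: 0x4b (blk 18, set 2) → MISS  vc=[4]
4: 0x33 (blk 12, set 0) → MISS  vc=[4, 24]
5: 0x63 (blk 24, set 0) → VC-HIT  vc=[4, 12]
6: 0x62 (blk 24, set 0) → L1-HIT  vc=[4, 12]
7: 0x6a (blk 26, set 2) → MISS  vc=[4, 12, 18]
8: 0x11 (blk 4, set 0) → VC-HIT  vc=[24, 12, 18]
9: 0x51 (blk 20, set 0) → MISS  vc=[24, 12, 18, 4]
10: 0x6b (blk 26, set 2) → L1-HIT  vc=[24, 12, 18, 4]
11: 0x6a (blk 26, set 2) → L1-HIT  vc=[24, 12, 18, 4]
12: 0x6b (blk 26, set 2) → L1-HIT  vc=[24, 12, 18, 4]
13: 0x49 (blk 18, set 2) → VC-HIT  vc=[24, 12, 26, 4]
14: 0x51 (blk 20, set 0) → L1-HIT  vc=[24, 12, 26, 4]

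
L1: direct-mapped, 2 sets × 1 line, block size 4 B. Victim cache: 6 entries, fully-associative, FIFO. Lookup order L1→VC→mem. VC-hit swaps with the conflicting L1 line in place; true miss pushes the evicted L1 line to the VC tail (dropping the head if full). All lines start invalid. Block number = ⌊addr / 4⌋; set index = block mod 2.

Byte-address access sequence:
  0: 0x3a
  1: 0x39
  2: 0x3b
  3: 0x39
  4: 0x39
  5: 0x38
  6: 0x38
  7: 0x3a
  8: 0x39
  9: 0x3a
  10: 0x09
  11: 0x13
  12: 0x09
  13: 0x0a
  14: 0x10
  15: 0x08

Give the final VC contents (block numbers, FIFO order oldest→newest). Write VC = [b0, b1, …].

0: 0x3a (blk 14, set 0) → MISS  vc=[]
1: 0x39 (blk 14, set 0) → L1-HIT  vc=[]
2: 0x3b (blk 14, set 0) → L1-HIT  vc=[]
3: 0x39 (blk 14, set 0) → L1-HIT  vc=[]
4: 0x39 (blk 14, set 0) → L1-HIT  vc=[]
5: 0x38 (blk 14, set 0) → L1-HIT  vc=[]
6: 0x38 (blk 14, set 0) → L1-HIT  vc=[]
7: 0x3a (blk 14, set 0) → L1-HIT  vc=[]
8: 0x39 (blk 14, set 0) → L1-HIT  vc=[]
9: 0x3a (blk 14, set 0) → L1-HIT  vc=[]
10: 0x9 (blk 2, set 0) → MISS  vc=[14]
11: 0x13 (blk 4, set 0) → MISS  vc=[14, 2]
12: 0x9 (blk 2, set 0) → VC-HIT  vc=[14, 4]
13: 0xa (blk 2, set 0) → L1-HIT  vc=[14, 4]
14: 0x10 (blk 4, set 0) → VC-HIT  vc=[14, 2]
15: 0x8 (blk 2, set 0) → VC-HIT  vc=[14, 4]

VC = [14, 4]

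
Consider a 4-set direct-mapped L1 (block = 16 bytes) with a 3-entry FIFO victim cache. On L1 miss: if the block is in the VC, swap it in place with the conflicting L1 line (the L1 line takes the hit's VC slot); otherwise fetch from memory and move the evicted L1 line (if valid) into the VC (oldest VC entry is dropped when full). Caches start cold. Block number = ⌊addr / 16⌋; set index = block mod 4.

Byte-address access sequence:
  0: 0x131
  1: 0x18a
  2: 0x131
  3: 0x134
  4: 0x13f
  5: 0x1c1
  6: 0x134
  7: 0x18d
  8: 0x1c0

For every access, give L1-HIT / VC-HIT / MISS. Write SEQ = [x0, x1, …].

SEQ = [MISS, MISS, L1-HIT, L1-HIT, L1-HIT, MISS, L1-HIT, VC-HIT, VC-HIT]

0: 0x131 (blk 19, set 3) → MISS  vc=[]
1: 0x18a (blk 24, set 0) → MISS  vc=[]
2: 0x131 (blk 19, set 3) → L1-HIT  vc=[]
3: 0x134 (blk 19, set 3) → L1-HIT  vc=[]
4: 0x13f (blk 19, set 3) → L1-HIT  vc=[]
5: 0x1c1 (blk 28, set 0) → MISS  vc=[24]
6: 0x134 (blk 19, set 3) → L1-HIT  vc=[24]
7: 0x18d (blk 24, set 0) → VC-HIT  vc=[28]
8: 0x1c0 (blk 28, set 0) → VC-HIT  vc=[24]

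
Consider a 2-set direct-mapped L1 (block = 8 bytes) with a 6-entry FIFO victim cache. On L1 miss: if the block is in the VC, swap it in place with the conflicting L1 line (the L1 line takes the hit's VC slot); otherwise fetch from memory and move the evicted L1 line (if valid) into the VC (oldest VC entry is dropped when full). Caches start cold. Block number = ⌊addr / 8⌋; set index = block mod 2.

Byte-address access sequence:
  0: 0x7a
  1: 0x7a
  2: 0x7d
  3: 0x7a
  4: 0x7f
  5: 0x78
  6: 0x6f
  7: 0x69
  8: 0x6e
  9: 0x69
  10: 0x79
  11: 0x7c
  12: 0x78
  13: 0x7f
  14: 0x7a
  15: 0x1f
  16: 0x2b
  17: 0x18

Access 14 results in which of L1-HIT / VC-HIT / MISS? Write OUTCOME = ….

0: 0x7a (blk 15, set 1) → MISS  vc=[]
1: 0x7a (blk 15, set 1) → L1-HIT  vc=[]
2: 0x7d (blk 15, set 1) → L1-HIT  vc=[]
3: 0x7a (blk 15, set 1) → L1-HIT  vc=[]
4: 0x7f (blk 15, set 1) → L1-HIT  vc=[]
5: 0x78 (blk 15, set 1) → L1-HIT  vc=[]
6: 0x6f (blk 13, set 1) → MISS  vc=[15]
7: 0x69 (blk 13, set 1) → L1-HIT  vc=[15]
8: 0x6e (blk 13, set 1) → L1-HIT  vc=[15]
9: 0x69 (blk 13, set 1) → L1-HIT  vc=[15]
10: 0x79 (blk 15, set 1) → VC-HIT  vc=[13]
11: 0x7c (blk 15, set 1) → L1-HIT  vc=[13]
12: 0x78 (blk 15, set 1) → L1-HIT  vc=[13]
13: 0x7f (blk 15, set 1) → L1-HIT  vc=[13]
14: 0x7a (blk 15, set 1) → L1-HIT  vc=[13]
15: 0x1f (blk 3, set 1) → MISS  vc=[13, 15]
16: 0x2b (blk 5, set 1) → MISS  vc=[13, 15, 3]
17: 0x18 (blk 3, set 1) → VC-HIT  vc=[13, 15, 5]

OUTCOME = L1-HIT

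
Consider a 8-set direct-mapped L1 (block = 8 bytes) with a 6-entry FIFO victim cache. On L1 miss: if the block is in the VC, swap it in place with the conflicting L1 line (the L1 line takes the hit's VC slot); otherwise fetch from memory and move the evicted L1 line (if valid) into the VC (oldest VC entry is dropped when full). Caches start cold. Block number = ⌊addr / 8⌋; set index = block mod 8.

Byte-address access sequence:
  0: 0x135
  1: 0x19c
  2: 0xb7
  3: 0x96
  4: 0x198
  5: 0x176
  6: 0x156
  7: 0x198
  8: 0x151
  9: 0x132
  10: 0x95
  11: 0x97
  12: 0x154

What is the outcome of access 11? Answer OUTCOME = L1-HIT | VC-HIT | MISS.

OUTCOME = L1-HIT

#0 0x135→b38/s6 MISS; vc=[]
#1 0x19c→b51/s3 MISS; vc=[]
#2 0xb7→b22/s6 MISS; vc=[38]
#3 0x96→b18/s2 MISS; vc=[38]
#4 0x198→b51/s3 L1-HIT; vc=[38]
#5 0x176→b46/s6 MISS; vc=[38,22]
#6 0x156→b42/s2 MISS; vc=[38,22,18]
#7 0x198→b51/s3 L1-HIT; vc=[38,22,18]
#8 0x151→b42/s2 L1-HIT; vc=[38,22,18]
#9 0x132→b38/s6 VC-HIT; vc=[46,22,18]
#10 0x95→b18/s2 VC-HIT; vc=[46,22,42]
#11 0x97→b18/s2 L1-HIT; vc=[46,22,42]
#12 0x154→b42/s2 VC-HIT; vc=[46,22,18]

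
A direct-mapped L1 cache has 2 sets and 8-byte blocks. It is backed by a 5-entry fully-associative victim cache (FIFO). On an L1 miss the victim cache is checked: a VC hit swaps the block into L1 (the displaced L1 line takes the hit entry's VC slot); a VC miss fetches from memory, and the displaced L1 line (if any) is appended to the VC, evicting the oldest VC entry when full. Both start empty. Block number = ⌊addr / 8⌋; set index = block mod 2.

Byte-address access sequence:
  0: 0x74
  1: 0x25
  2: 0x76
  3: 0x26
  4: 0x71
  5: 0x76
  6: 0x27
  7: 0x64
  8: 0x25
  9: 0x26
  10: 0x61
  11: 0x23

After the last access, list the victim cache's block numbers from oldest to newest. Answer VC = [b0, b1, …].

VC = [14, 12]

#0 0x74→b14/s0 MISS; vc=[]
#1 0x25→b4/s0 MISS; vc=[14]
#2 0x76→b14/s0 VC-HIT; vc=[4]
#3 0x26→b4/s0 VC-HIT; vc=[14]
#4 0x71→b14/s0 VC-HIT; vc=[4]
#5 0x76→b14/s0 L1-HIT; vc=[4]
#6 0x27→b4/s0 VC-HIT; vc=[14]
#7 0x64→b12/s0 MISS; vc=[14,4]
#8 0x25→b4/s0 VC-HIT; vc=[14,12]
#9 0x26→b4/s0 L1-HIT; vc=[14,12]
#10 0x61→b12/s0 VC-HIT; vc=[14,4]
#11 0x23→b4/s0 VC-HIT; vc=[14,12]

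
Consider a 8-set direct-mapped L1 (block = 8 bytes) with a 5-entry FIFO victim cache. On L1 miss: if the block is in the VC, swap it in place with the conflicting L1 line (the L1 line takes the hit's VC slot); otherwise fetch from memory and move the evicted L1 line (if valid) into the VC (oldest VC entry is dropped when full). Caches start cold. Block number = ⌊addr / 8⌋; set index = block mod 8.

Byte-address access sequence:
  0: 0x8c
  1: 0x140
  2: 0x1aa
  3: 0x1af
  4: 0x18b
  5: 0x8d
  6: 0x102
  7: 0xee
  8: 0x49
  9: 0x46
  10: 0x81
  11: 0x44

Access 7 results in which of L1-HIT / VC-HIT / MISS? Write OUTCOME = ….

OUTCOME = MISS

#0 0x8c→b17/s1 MISS; vc=[]
#1 0x140→b40/s0 MISS; vc=[]
#2 0x1aa→b53/s5 MISS; vc=[]
#3 0x1af→b53/s5 L1-HIT; vc=[]
#4 0x18b→b49/s1 MISS; vc=[17]
#5 0x8d→b17/s1 VC-HIT; vc=[49]
#6 0x102→b32/s0 MISS; vc=[49,40]
#7 0xee→b29/s5 MISS; vc=[49,40,53]
#8 0x49→b9/s1 MISS; vc=[49,40,53,17]
#9 0x46→b8/s0 MISS; vc=[49,40,53,17,32]
#10 0x81→b16/s0 MISS; vc=[40,53,17,32,8]
#11 0x44→b8/s0 VC-HIT; vc=[40,53,17,32,16]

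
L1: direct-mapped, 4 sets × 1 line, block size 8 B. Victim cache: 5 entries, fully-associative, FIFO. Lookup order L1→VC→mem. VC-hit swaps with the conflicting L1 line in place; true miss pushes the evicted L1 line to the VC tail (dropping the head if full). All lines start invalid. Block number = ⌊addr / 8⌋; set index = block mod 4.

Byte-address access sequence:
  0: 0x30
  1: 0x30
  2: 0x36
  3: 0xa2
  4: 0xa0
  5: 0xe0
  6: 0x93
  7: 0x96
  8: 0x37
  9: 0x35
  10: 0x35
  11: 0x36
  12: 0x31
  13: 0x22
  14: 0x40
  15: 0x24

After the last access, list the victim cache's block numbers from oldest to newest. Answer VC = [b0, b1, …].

VC = [20, 18, 28, 8]

0: 0x30 (blk 6, set 2) → MISS  vc=[]
1: 0x30 (blk 6, set 2) → L1-HIT  vc=[]
2: 0x36 (blk 6, set 2) → L1-HIT  vc=[]
3: 0xa2 (blk 20, set 0) → MISS  vc=[]
4: 0xa0 (blk 20, set 0) → L1-HIT  vc=[]
5: 0xe0 (blk 28, set 0) → MISS  vc=[20]
6: 0x93 (blk 18, set 2) → MISS  vc=[20, 6]
7: 0x96 (blk 18, set 2) → L1-HIT  vc=[20, 6]
8: 0x37 (blk 6, set 2) → VC-HIT  vc=[20, 18]
9: 0x35 (blk 6, set 2) → L1-HIT  vc=[20, 18]
10: 0x35 (blk 6, set 2) → L1-HIT  vc=[20, 18]
11: 0x36 (blk 6, set 2) → L1-HIT  vc=[20, 18]
12: 0x31 (blk 6, set 2) → L1-HIT  vc=[20, 18]
13: 0x22 (blk 4, set 0) → MISS  vc=[20, 18, 28]
14: 0x40 (blk 8, set 0) → MISS  vc=[20, 18, 28, 4]
15: 0x24 (blk 4, set 0) → VC-HIT  vc=[20, 18, 28, 8]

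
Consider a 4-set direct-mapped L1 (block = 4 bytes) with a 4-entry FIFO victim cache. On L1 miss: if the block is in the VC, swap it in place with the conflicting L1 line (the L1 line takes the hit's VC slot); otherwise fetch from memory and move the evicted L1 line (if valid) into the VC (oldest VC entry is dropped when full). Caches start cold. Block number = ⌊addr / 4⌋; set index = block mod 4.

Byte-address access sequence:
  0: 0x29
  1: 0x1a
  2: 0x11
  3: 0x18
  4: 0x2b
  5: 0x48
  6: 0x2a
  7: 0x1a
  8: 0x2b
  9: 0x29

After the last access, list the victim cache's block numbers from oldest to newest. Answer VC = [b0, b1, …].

VC = [6, 18]

  [0] addr=0x29 blk=10 s=2: MISS | VC []
  [1] addr=0x1a blk=6 s=2: MISS | VC [10]
  [2] addr=0x11 blk=4 s=0: MISS | VC [10]
  [3] addr=0x18 blk=6 s=2: L1-HIT | VC [10]
  [4] addr=0x2b blk=10 s=2: VC-HIT | VC [6]
  [5] addr=0x48 blk=18 s=2: MISS | VC [6, 10]
  [6] addr=0x2a blk=10 s=2: VC-HIT | VC [6, 18]
  [7] addr=0x1a blk=6 s=2: VC-HIT | VC [10, 18]
  [8] addr=0x2b blk=10 s=2: VC-HIT | VC [6, 18]
  [9] addr=0x29 blk=10 s=2: L1-HIT | VC [6, 18]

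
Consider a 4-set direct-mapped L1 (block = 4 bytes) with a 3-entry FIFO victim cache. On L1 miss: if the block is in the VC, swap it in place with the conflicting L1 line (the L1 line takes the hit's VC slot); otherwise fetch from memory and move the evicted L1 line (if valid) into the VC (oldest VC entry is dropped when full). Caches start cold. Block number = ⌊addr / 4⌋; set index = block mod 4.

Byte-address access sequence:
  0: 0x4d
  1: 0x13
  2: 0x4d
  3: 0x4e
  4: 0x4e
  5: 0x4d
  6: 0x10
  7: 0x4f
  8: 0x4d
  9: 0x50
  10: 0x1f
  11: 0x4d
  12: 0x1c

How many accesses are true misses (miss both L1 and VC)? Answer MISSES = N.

#0 0x4d→b19/s3 MISS; vc=[]
#1 0x13→b4/s0 MISS; vc=[]
#2 0x4d→b19/s3 L1-HIT; vc=[]
#3 0x4e→b19/s3 L1-HIT; vc=[]
#4 0x4e→b19/s3 L1-HIT; vc=[]
#5 0x4d→b19/s3 L1-HIT; vc=[]
#6 0x10→b4/s0 L1-HIT; vc=[]
#7 0x4f→b19/s3 L1-HIT; vc=[]
#8 0x4d→b19/s3 L1-HIT; vc=[]
#9 0x50→b20/s0 MISS; vc=[4]
#10 0x1f→b7/s3 MISS; vc=[4,19]
#11 0x4d→b19/s3 VC-HIT; vc=[4,7]
#12 0x1c→b7/s3 VC-HIT; vc=[4,19]

MISSES = 4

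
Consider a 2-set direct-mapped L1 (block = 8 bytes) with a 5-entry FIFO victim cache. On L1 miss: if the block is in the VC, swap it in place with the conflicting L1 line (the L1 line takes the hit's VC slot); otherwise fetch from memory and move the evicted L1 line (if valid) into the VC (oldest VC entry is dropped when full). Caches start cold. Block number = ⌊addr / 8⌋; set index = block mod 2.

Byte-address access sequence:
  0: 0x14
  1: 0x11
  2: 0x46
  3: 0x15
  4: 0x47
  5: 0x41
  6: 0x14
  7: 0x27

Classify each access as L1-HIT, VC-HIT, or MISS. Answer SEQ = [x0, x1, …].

SEQ = [MISS, L1-HIT, MISS, VC-HIT, VC-HIT, L1-HIT, VC-HIT, MISS]

  [0] addr=0x14 blk=2 s=0: MISS | VC []
  [1] addr=0x11 blk=2 s=0: L1-HIT | VC []
  [2] addr=0x46 blk=8 s=0: MISS | VC [2]
  [3] addr=0x15 blk=2 s=0: VC-HIT | VC [8]
  [4] addr=0x47 blk=8 s=0: VC-HIT | VC [2]
  [5] addr=0x41 blk=8 s=0: L1-HIT | VC [2]
  [6] addr=0x14 blk=2 s=0: VC-HIT | VC [8]
  [7] addr=0x27 blk=4 s=0: MISS | VC [8, 2]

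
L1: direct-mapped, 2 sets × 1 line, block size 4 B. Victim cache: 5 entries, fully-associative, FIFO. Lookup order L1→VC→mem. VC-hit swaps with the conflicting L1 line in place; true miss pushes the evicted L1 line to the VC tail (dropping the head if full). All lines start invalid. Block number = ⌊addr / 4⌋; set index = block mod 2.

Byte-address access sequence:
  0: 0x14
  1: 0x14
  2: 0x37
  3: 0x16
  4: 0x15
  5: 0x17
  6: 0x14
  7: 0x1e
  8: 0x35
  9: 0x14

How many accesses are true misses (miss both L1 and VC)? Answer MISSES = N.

MISSES = 3

0: 0x14 (blk 5, set 1) → MISS  vc=[]
1: 0x14 (blk 5, set 1) → L1-HIT  vc=[]
2: 0x37 (blk 13, set 1) → MISS  vc=[5]
3: 0x16 (blk 5, set 1) → VC-HIT  vc=[13]
4: 0x15 (blk 5, set 1) → L1-HIT  vc=[13]
5: 0x17 (blk 5, set 1) → L1-HIT  vc=[13]
6: 0x14 (blk 5, set 1) → L1-HIT  vc=[13]
7: 0x1e (blk 7, set 1) → MISS  vc=[13, 5]
8: 0x35 (blk 13, set 1) → VC-HIT  vc=[7, 5]
9: 0x14 (blk 5, set 1) → VC-HIT  vc=[7, 13]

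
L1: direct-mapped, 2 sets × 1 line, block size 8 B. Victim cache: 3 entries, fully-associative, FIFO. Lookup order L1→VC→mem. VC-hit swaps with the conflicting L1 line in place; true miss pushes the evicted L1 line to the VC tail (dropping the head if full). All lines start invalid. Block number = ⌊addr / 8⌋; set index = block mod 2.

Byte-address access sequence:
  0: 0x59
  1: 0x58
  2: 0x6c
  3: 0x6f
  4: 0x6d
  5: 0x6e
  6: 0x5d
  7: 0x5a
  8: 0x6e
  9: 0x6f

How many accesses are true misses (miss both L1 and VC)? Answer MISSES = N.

MISSES = 2

  [0] addr=0x59 blk=11 s=1: MISS | VC []
  [1] addr=0x58 blk=11 s=1: L1-HIT | VC []
  [2] addr=0x6c blk=13 s=1: MISS | VC [11]
  [3] addr=0x6f blk=13 s=1: L1-HIT | VC [11]
  [4] addr=0x6d blk=13 s=1: L1-HIT | VC [11]
  [5] addr=0x6e blk=13 s=1: L1-HIT | VC [11]
  [6] addr=0x5d blk=11 s=1: VC-HIT | VC [13]
  [7] addr=0x5a blk=11 s=1: L1-HIT | VC [13]
  [8] addr=0x6e blk=13 s=1: VC-HIT | VC [11]
  [9] addr=0x6f blk=13 s=1: L1-HIT | VC [11]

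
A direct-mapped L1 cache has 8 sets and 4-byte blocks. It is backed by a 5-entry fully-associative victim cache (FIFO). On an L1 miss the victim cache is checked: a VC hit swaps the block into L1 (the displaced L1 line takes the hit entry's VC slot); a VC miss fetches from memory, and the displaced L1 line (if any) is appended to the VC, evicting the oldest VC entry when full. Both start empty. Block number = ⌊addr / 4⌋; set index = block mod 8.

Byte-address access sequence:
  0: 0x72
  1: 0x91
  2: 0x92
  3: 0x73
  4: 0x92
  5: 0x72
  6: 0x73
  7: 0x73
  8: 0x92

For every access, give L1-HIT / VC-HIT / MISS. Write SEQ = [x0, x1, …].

SEQ = [MISS, MISS, L1-HIT, VC-HIT, VC-HIT, VC-HIT, L1-HIT, L1-HIT, VC-HIT]

0: 0x72 (blk 28, set 4) → MISS  vc=[]
1: 0x91 (blk 36, set 4) → MISS  vc=[28]
2: 0x92 (blk 36, set 4) → L1-HIT  vc=[28]
3: 0x73 (blk 28, set 4) → VC-HIT  vc=[36]
4: 0x92 (blk 36, set 4) → VC-HIT  vc=[28]
5: 0x72 (blk 28, set 4) → VC-HIT  vc=[36]
6: 0x73 (blk 28, set 4) → L1-HIT  vc=[36]
7: 0x73 (blk 28, set 4) → L1-HIT  vc=[36]
8: 0x92 (blk 36, set 4) → VC-HIT  vc=[28]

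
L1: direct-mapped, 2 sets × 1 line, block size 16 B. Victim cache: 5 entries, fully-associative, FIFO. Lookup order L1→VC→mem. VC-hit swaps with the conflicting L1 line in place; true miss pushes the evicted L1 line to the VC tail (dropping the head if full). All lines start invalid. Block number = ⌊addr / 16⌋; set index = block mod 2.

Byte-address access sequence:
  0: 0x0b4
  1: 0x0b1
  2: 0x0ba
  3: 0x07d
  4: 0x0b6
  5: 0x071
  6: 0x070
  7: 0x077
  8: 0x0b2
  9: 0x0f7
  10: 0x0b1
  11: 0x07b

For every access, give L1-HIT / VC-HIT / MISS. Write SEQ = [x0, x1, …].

SEQ = [MISS, L1-HIT, L1-HIT, MISS, VC-HIT, VC-HIT, L1-HIT, L1-HIT, VC-HIT, MISS, VC-HIT, VC-HIT]

#0 0xb4→b11/s1 MISS; vc=[]
#1 0xb1→b11/s1 L1-HIT; vc=[]
#2 0xba→b11/s1 L1-HIT; vc=[]
#3 0x7d→b7/s1 MISS; vc=[11]
#4 0xb6→b11/s1 VC-HIT; vc=[7]
#5 0x71→b7/s1 VC-HIT; vc=[11]
#6 0x70→b7/s1 L1-HIT; vc=[11]
#7 0x77→b7/s1 L1-HIT; vc=[11]
#8 0xb2→b11/s1 VC-HIT; vc=[7]
#9 0xf7→b15/s1 MISS; vc=[7,11]
#10 0xb1→b11/s1 VC-HIT; vc=[7,15]
#11 0x7b→b7/s1 VC-HIT; vc=[11,15]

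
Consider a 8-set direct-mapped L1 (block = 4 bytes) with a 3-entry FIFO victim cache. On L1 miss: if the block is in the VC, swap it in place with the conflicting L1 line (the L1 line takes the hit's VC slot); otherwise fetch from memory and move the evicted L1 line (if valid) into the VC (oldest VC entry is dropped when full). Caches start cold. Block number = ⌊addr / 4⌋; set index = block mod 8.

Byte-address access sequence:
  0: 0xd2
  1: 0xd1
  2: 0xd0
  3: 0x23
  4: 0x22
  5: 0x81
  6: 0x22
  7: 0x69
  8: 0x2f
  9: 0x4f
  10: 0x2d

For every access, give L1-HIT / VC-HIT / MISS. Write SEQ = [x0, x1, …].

  [0] addr=0xd2 blk=52 s=4: MISS | VC []
  [1] addr=0xd1 blk=52 s=4: L1-HIT | VC []
  [2] addr=0xd0 blk=52 s=4: L1-HIT | VC []
  [3] addr=0x23 blk=8 s=0: MISS | VC []
  [4] addr=0x22 blk=8 s=0: L1-HIT | VC []
  [5] addr=0x81 blk=32 s=0: MISS | VC [8]
  [6] addr=0x22 blk=8 s=0: VC-HIT | VC [32]
  [7] addr=0x69 blk=26 s=2: MISS | VC [32]
  [8] addr=0x2f blk=11 s=3: MISS | VC [32]
  [9] addr=0x4f blk=19 s=3: MISS | VC [32, 11]
  [10] addr=0x2d blk=11 s=3: VC-HIT | VC [32, 19]

SEQ = [MISS, L1-HIT, L1-HIT, MISS, L1-HIT, MISS, VC-HIT, MISS, MISS, MISS, VC-HIT]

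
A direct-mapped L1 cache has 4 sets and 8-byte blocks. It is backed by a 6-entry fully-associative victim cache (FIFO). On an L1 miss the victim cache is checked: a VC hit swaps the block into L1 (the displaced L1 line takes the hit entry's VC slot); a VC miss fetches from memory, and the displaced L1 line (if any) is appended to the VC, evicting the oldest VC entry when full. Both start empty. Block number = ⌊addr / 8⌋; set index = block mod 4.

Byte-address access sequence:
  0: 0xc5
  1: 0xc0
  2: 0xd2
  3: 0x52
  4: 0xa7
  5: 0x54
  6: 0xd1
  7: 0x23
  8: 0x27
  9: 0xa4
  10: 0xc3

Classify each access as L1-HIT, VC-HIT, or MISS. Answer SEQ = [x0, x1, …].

#0 0xc5→b24/s0 MISS; vc=[]
#1 0xc0→b24/s0 L1-HIT; vc=[]
#2 0xd2→b26/s2 MISS; vc=[]
#3 0x52→b10/s2 MISS; vc=[26]
#4 0xa7→b20/s0 MISS; vc=[26,24]
#5 0x54→b10/s2 L1-HIT; vc=[26,24]
#6 0xd1→b26/s2 VC-HIT; vc=[10,24]
#7 0x23→b4/s0 MISS; vc=[10,24,20]
#8 0x27→b4/s0 L1-HIT; vc=[10,24,20]
#9 0xa4→b20/s0 VC-HIT; vc=[10,24,4]
#10 0xc3→b24/s0 VC-HIT; vc=[10,20,4]

SEQ = [MISS, L1-HIT, MISS, MISS, MISS, L1-HIT, VC-HIT, MISS, L1-HIT, VC-HIT, VC-HIT]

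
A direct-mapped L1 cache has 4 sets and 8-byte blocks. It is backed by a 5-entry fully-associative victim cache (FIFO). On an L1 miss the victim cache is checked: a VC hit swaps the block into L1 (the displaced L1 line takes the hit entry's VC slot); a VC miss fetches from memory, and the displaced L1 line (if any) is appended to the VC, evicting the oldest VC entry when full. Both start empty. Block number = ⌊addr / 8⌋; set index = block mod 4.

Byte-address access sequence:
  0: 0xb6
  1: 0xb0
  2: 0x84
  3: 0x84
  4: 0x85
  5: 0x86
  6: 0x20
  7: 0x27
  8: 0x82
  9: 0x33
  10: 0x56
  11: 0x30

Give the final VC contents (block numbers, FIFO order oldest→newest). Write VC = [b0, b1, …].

  [0] addr=0xb6 blk=22 s=2: MISS | VC []
  [1] addr=0xb0 blk=22 s=2: L1-HIT | VC []
  [2] addr=0x84 blk=16 s=0: MISS | VC []
  [3] addr=0x84 blk=16 s=0: L1-HIT | VC []
  [4] addr=0x85 blk=16 s=0: L1-HIT | VC []
  [5] addr=0x86 blk=16 s=0: L1-HIT | VC []
  [6] addr=0x20 blk=4 s=0: MISS | VC [16]
  [7] addr=0x27 blk=4 s=0: L1-HIT | VC [16]
  [8] addr=0x82 blk=16 s=0: VC-HIT | VC [4]
  [9] addr=0x33 blk=6 s=2: MISS | VC [4, 22]
  [10] addr=0x56 blk=10 s=2: MISS | VC [4, 22, 6]
  [11] addr=0x30 blk=6 s=2: VC-HIT | VC [4, 22, 10]

VC = [4, 22, 10]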